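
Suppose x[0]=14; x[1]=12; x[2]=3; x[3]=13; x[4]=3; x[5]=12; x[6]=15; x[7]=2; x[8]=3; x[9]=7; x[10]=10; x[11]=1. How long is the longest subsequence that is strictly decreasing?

5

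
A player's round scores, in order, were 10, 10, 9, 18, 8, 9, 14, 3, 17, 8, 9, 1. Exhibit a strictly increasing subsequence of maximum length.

8, 9, 14, 17

Patience tails give the LIS length; then backtrack through the dp parents:
10 → extends → [10]
10 → already a tail → [10]
9 → replaces 10 → [9]
18 → extends → [9, 18]
8 → replaces 9 → [8, 18]
9 → replaces 18 → [8, 9]
14 → extends → [8, 9, 14]
3 → replaces 8 → [3, 9, 14]
17 → extends → [3, 9, 14, 17]
8 → replaces 9 → [3, 8, 14, 17]
9 → replaces 14 → [3, 8, 9, 17]
1 → replaces 3 → [1, 8, 9, 17]
Length 4; one witness is 8, 9, 14, 17.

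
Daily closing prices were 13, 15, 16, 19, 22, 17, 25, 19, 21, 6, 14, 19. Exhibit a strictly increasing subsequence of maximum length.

Patience tails give the LIS length; then backtrack through the dp parents:
13 → extends → [13]
15 → extends → [13, 15]
16 → extends → [13, 15, 16]
19 → extends → [13, 15, 16, 19]
22 → extends → [13, 15, 16, 19, 22]
17 → replaces 19 → [13, 15, 16, 17, 22]
25 → extends → [13, 15, 16, 17, 22, 25]
19 → replaces 22 → [13, 15, 16, 17, 19, 25]
21 → replaces 25 → [13, 15, 16, 17, 19, 21]
6 → replaces 13 → [6, 15, 16, 17, 19, 21]
14 → replaces 15 → [6, 14, 16, 17, 19, 21]
19 → already a tail → [6, 14, 16, 17, 19, 21]
Length 6; one witness is 13, 15, 16, 19, 22, 25.

13, 15, 16, 19, 22, 25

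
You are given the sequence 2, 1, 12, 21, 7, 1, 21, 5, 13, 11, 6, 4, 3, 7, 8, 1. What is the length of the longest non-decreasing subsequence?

6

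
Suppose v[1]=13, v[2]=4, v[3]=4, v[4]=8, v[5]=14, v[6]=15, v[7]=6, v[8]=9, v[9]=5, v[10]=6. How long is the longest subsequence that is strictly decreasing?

4

Negate each value so 'decreasing' becomes 'increasing', then run patience tails on the negated sequence:
-13 → extends → [-13]
-4 → extends → [-13, -4]
-4 → already a tail → [-13, -4]
-8 → replaces -4 → [-13, -8]
-14 → replaces -13 → [-14, -8]
-15 → replaces -14 → [-15, -8]
-6 → extends → [-15, -8, -6]
-9 → replaces -8 → [-15, -9, -6]
-5 → extends → [-15, -9, -6, -5]
-6 → already a tail → [-15, -9, -6, -5]
Four tails, so the longest strictly decreasing subsequence of the original has length 4.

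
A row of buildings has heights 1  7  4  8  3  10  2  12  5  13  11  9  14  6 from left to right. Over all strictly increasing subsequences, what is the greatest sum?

Let S[i] be the best sum of a strictly increasing subsequence ending at i:
i:      1  2  3  4  5  6  7  8  9 10 11 12 13 14
a[i]:   1  7  4  8  3 10  2 12  5 13 11  9 14  6
S:      1  8  5 16  4 26  3 38 10 51 37 25 65 16
Maximum is 65 (e.g. 1 + 7 + 8 + 10 + 12 + 13 + 14).

65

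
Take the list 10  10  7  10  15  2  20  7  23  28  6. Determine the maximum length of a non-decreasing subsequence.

Let dp[i] be the length of the longest such subsequence ending at index i:
i:      1  2  3  4  5  6  7  8  9 10 11
a[i]:  10 10  7 10 15  2 20  7 23 28  6
dp:     1  2  1  3  4  1  5  2  6  7  2
Maximum dp value is 7.

7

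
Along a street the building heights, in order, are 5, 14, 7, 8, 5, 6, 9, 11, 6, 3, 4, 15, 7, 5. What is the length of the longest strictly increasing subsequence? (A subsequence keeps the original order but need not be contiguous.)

Track the smallest tail for each achievable length (strict):
5 → extends → [5]
14 → extends → [5, 14]
7 → replaces 14 → [5, 7]
8 → extends → [5, 7, 8]
5 → already a tail → [5, 7, 8]
6 → replaces 7 → [5, 6, 8]
9 → extends → [5, 6, 8, 9]
11 → extends → [5, 6, 8, 9, 11]
6 → already a tail → [5, 6, 8, 9, 11]
3 → replaces 5 → [3, 6, 8, 9, 11]
4 → replaces 6 → [3, 4, 8, 9, 11]
15 → extends → [3, 4, 8, 9, 11, 15]
7 → replaces 8 → [3, 4, 7, 9, 11, 15]
5 → replaces 7 → [3, 4, 5, 9, 11, 15]
Six tails, so the longest strictly increasing subsequence has length 6 (e.g. 5, 7, 8, 9, 11, 15).

6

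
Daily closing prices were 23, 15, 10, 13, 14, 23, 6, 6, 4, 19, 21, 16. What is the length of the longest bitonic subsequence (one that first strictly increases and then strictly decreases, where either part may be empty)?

6

inc[i] = longest strictly increasing subsequence ending at i; dec[i] = longest strictly decreasing subsequence starting at i:
i:      1  2  3  4  5  6  7  8  9 10 11 12
a[i]:  23 15 10 13 14 23  6  6  4 19 21 16
inc:    1  1  1  2  3  4  1  1  1  4  5  4
dec:    5  4  3  3  3  3  2  2  1  2  2  1
Best peak at i=6 (value 23): inc=4, dec=3, length 4+3−1 = 6.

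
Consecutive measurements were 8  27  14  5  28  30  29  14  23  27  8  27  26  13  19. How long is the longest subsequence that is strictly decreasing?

5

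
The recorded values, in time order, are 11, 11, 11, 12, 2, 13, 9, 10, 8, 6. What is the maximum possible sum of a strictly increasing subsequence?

Let S[i] be the best sum of a strictly increasing subsequence ending at i:
i:      1  2  3  4  5  6  7  8  9 10
a[i]:  11 11 11 12  2 13  9 10  8  6
S:     11 11 11 23  2 36 11 21 10  8
Maximum is 36 (e.g. 11 + 12 + 13).

36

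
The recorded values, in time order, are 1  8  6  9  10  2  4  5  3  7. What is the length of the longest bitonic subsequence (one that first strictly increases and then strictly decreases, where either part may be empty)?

6

inc[i] = longest strictly increasing subsequence ending at i; dec[i] = longest strictly decreasing subsequence starting at i:
i:      1  2  3  4  5  6  7  8  9 10
a[i]:   1  8  6  9 10  2  4  5  3  7
inc:    1  2  2  3  4  2  3  4  3  5
dec:    1  4  3  3  3  1  2  2  1  1
Best peak at i=5 (value 10): inc=4, dec=3, length 4+3−1 = 6.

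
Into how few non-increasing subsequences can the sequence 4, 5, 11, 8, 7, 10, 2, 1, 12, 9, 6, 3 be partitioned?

The minimum number of non-increasing subsequences covering a sequence equals the length of its longest strictly increasing subsequence.
LIS length is 5 (e.g. 4, 5, 8, 10, 12), so 5 piles are needed.

5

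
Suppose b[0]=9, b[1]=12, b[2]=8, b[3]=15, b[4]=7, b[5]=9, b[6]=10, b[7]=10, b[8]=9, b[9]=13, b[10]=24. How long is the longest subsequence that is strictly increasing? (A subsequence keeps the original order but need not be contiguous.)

Track the smallest tail for each achievable length (strict):
9 → extends → [9]
12 → extends → [9, 12]
8 → replaces 9 → [8, 12]
15 → extends → [8, 12, 15]
7 → replaces 8 → [7, 12, 15]
9 → replaces 12 → [7, 9, 15]
10 → replaces 15 → [7, 9, 10]
10 → already a tail → [7, 9, 10]
9 → already a tail → [7, 9, 10]
13 → extends → [7, 9, 10, 13]
24 → extends → [7, 9, 10, 13, 24]
Five tails, so the longest strictly increasing subsequence has length 5 (e.g. 8, 9, 10, 13, 24).

5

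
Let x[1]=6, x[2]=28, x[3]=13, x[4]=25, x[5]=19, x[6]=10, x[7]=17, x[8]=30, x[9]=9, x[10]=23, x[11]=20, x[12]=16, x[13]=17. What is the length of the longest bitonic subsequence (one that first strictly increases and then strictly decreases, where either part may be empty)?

inc[i] = longest strictly increasing subsequence ending at i; dec[i] = longest strictly decreasing subsequence starting at i:
i:      1  2  3  4  5  6  7  8  9 10 11 12 13
x[i]:   6 28 13 25 19 10 17 30  9 23 20 16 17
inc:    1  2  2  3  3  2  3  4  2  4  4  3  4
dec:    1  5  3  4  3  2  2  4  1  3  2  1  1
Best peak at i=8 (value 30): inc=4, dec=4, length 4+4−1 = 7.

7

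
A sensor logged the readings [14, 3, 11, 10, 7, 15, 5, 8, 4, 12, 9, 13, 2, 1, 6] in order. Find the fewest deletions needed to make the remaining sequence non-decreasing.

Fewest deletions = n − (longest non-decreasing subsequence).
i:      1  2  3  4  5  6  7  8  9 10 11 12 13 14 15
a[i]:  14  3 11 10  7 15  5  8  4 12  9 13  2  1  6
dp:     1  1  2  2  2  3  2  3  2  4  4  5  1  1  3
max dp = 5, so deletions = 15 − 5 = 10.

10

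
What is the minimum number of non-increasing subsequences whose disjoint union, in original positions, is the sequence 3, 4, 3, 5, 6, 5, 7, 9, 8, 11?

7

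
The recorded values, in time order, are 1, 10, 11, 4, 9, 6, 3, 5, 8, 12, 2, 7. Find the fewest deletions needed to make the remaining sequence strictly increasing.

Fewest deletions = n − (longest strictly increasing subsequence).
Patience tails:
1 → extends → [1]
10 → extends → [1, 10]
11 → extends → [1, 10, 11]
4 → replaces 10 → [1, 4, 11]
9 → replaces 11 → [1, 4, 9]
6 → replaces 9 → [1, 4, 6]
3 → replaces 4 → [1, 3, 6]
5 → replaces 6 → [1, 3, 5]
8 → extends → [1, 3, 5, 8]
12 → extends → [1, 3, 5, 8, 12]
2 → replaces 3 → [1, 2, 5, 8, 12]
7 → replaces 8 → [1, 2, 5, 7, 12]
Longest strictly increasing subsequence has length 5, so deletions = 12 − 5 = 7.

7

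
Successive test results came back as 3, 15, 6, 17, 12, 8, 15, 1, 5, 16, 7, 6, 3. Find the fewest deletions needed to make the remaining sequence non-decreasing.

Fewest deletions = n − (longest non-decreasing subsequence).
Patience tails:
3 → extends → [3]
15 → extends → [3, 15]
6 → replaces 15 → [3, 6]
17 → extends → [3, 6, 17]
12 → replaces 17 → [3, 6, 12]
8 → replaces 12 → [3, 6, 8]
15 → extends → [3, 6, 8, 15]
1 → replaces 3 → [1, 6, 8, 15]
5 → replaces 6 → [1, 5, 8, 15]
16 → extends → [1, 5, 8, 15, 16]
7 → replaces 8 → [1, 5, 7, 15, 16]
6 → replaces 7 → [1, 5, 6, 15, 16]
3 → replaces 5 → [1, 3, 6, 15, 16]
Longest non-decreasing subsequence has length 5, so deletions = 13 − 5 = 8.

8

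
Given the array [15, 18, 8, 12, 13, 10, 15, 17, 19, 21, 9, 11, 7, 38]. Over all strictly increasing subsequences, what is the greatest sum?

Let S[i] be the best sum of a strictly increasing subsequence ending at i:
i:       1   2   3   4   5   6   7   8   9  10  11  12  13  14
a[i]:   15  18   8  12  13  10  15  17  19  21   9  11   7  38
S:      15  33   8  20  33  18  48  65  84 105  17  29   7 143
Maximum is 143 (e.g. 8 + 12 + 13 + 15 + 17 + 19 + 21 + 38).

143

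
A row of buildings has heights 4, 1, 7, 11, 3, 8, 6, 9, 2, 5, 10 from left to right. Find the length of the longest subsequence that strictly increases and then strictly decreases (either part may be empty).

6

inc[i] = longest strictly increasing subsequence ending at i; dec[i] = longest strictly decreasing subsequence starting at i:
i:      1  2  3  4  5  6  7  8  9 10 11
a[i]:   4  1  7 11  3  8  6  9  2  5 10
inc:    1  1  2  3  2  3  3  4  2  3  5
dec:    3  1  3  4  2  3  2  2  1  1  1
Best peak at i=4 (value 11): inc=3, dec=4, length 3+4−1 = 6.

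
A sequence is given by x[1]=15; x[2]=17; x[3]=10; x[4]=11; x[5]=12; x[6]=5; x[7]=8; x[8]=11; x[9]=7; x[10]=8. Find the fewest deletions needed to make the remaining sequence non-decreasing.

Fewest deletions = n − (longest non-decreasing subsequence).
Patience tails:
15 → extends → [15]
17 → extends → [15, 17]
10 → replaces 15 → [10, 17]
11 → replaces 17 → [10, 11]
12 → extends → [10, 11, 12]
5 → replaces 10 → [5, 11, 12]
8 → replaces 11 → [5, 8, 12]
11 → replaces 12 → [5, 8, 11]
7 → replaces 8 → [5, 7, 11]
8 → replaces 11 → [5, 7, 8]
Longest non-decreasing subsequence has length 3, so deletions = 10 − 3 = 7.

7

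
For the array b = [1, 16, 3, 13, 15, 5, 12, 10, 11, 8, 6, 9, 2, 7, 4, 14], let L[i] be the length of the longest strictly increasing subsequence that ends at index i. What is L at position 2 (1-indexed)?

dp[i] = 1 + max{dp[j] : j<i, b[j]<b[i]} (or 1 if no such j):
i:      1  2  3  4  5  6  7  8  9 10 11 12 13 14 15 16
b[i]:   1 16  3 13 15  5 12 10 11  8  6  9  2  7  4 14
dp:     1  2  2  3  4  3  4  4  5  4  4  5  2  5  3  6
At index 2 the value is 2.

2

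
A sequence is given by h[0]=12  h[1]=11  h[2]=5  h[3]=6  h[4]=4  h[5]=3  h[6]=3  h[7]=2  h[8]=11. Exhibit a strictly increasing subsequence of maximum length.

5, 6, 11

Patience tails give the LIS length; then backtrack through the dp parents:
12 → extends → [12]
11 → replaces 12 → [11]
5 → replaces 11 → [5]
6 → extends → [5, 6]
4 → replaces 5 → [4, 6]
3 → replaces 4 → [3, 6]
3 → already a tail → [3, 6]
2 → replaces 3 → [2, 6]
11 → extends → [2, 6, 11]
Length 3; one witness is 5, 6, 11.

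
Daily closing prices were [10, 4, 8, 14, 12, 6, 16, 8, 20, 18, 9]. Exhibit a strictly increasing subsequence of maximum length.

4, 8, 14, 16, 20

Patience tails give the LIS length; then backtrack through the dp parents:
10 → extends → [10]
4 → replaces 10 → [4]
8 → extends → [4, 8]
14 → extends → [4, 8, 14]
12 → replaces 14 → [4, 8, 12]
6 → replaces 8 → [4, 6, 12]
16 → extends → [4, 6, 12, 16]
8 → replaces 12 → [4, 6, 8, 16]
20 → extends → [4, 6, 8, 16, 20]
18 → replaces 20 → [4, 6, 8, 16, 18]
9 → replaces 16 → [4, 6, 8, 9, 18]
Length 5; one witness is 4, 8, 14, 16, 20.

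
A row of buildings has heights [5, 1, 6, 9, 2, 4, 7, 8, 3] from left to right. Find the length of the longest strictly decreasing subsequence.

3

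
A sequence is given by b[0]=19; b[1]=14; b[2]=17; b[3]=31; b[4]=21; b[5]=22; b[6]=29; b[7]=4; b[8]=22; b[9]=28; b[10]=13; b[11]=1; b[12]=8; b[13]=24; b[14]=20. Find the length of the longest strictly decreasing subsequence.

Negate each value so 'decreasing' becomes 'increasing', then run patience tails on the negated sequence:
-19 → extends → [-19]
-14 → extends → [-19, -14]
-17 → replaces -14 → [-19, -17]
-31 → replaces -19 → [-31, -17]
-21 → replaces -17 → [-31, -21]
-22 → replaces -21 → [-31, -22]
-29 → replaces -22 → [-31, -29]
-4 → extends → [-31, -29, -4]
-22 → replaces -4 → [-31, -29, -22]
-28 → replaces -22 → [-31, -29, -28]
-13 → extends → [-31, -29, -28, -13]
-1 → extends → [-31, -29, -28, -13, -1]
-8 → replaces -1 → [-31, -29, -28, -13, -8]
-24 → replaces -13 → [-31, -29, -28, -24, -8]
-20 → replaces -8 → [-31, -29, -28, -24, -20]
Five tails, so the longest strictly decreasing subsequence of the original has length 5.

5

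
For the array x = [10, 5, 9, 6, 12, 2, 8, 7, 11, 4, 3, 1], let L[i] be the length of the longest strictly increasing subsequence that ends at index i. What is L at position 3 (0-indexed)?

dp[i] = 1 + max{dp[j] : j<i, x[j]<x[i]} (or 1 if no such j):
i:      0  1  2  3  4  5  6  7  8  9 10 11
x[i]:  10  5  9  6 12  2  8  7 11  4  3  1
dp:     1  1  2  2  3  1  3  3  4  2  2  1
At index 3 the value is 2.

2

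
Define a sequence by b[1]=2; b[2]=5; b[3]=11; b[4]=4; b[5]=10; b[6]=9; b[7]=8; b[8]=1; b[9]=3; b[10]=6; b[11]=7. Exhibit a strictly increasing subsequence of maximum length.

2, 5, 6, 7

Patience tails give the LIS length; then backtrack through the dp parents:
2 → extends → [2]
5 → extends → [2, 5]
11 → extends → [2, 5, 11]
4 → replaces 5 → [2, 4, 11]
10 → replaces 11 → [2, 4, 10]
9 → replaces 10 → [2, 4, 9]
8 → replaces 9 → [2, 4, 8]
1 → replaces 2 → [1, 4, 8]
3 → replaces 4 → [1, 3, 8]
6 → replaces 8 → [1, 3, 6]
7 → extends → [1, 3, 6, 7]
Length 4; one witness is 2, 5, 6, 7.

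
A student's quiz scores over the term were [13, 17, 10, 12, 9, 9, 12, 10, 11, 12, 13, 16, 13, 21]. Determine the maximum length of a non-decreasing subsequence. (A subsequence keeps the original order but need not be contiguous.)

8

Let dp[i] be the length of the longest such subsequence ending at index i:
i:      1  2  3  4  5  6  7  8  9 10 11 12 13 14
a[i]:  13 17 10 12  9  9 12 10 11 12 13 16 13 21
dp:     1  2  1  2  1  2  3  3  4  5  6  7  7  8
Maximum dp value is 8.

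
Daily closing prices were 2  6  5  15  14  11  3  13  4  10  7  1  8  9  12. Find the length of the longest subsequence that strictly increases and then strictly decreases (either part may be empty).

8

inc[i] = longest strictly increasing subsequence ending at i; dec[i] = longest strictly decreasing subsequence starting at i:
i:      1  2  3  4  5  6  7  8  9 10 11 12 13 14 15
a[i]:   2  6  5 15 14 11  3 13  4 10  7  1  8  9 12
inc:    1  2  2  3  3  3  2  4  3  4  4  1  5  6  7
dec:    2  4  3  6  5  4  2  4  2  3  2  1  1  1  1
Best peak at i=4 (value 15): inc=3, dec=6, length 3+6−1 = 8.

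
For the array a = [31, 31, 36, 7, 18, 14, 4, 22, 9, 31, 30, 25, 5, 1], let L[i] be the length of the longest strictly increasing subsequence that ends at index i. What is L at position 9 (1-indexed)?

2

dp[i] = 1 + max{dp[j] : j<i, a[j]<a[i]} (or 1 if no such j):
i:      1  2  3  4  5  6  7  8  9 10 11 12 13 14
a[i]:  31 31 36  7 18 14  4 22  9 31 30 25  5  1
dp:     1  1  2  1  2  2  1  3  2  4  4  4  2  1
At index 9 the value is 2.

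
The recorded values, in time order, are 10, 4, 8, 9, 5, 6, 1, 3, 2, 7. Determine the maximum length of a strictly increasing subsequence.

Let dp[i] be the length of the longest such subsequence ending at index i:
i:      1  2  3  4  5  6  7  8  9 10
a[i]:  10  4  8  9  5  6  1  3  2  7
dp:     1  1  2  3  2  3  1  2  2  4
Maximum dp value is 4.

4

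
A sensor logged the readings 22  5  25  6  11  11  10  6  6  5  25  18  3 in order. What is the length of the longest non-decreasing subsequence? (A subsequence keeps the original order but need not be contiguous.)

Let dp[i] be the length of the longest such subsequence ending at index i:
i:      1  2  3  4  5  6  7  8  9 10 11 12 13
a[i]:  22  5 25  6 11 11 10  6  6  5 25 18  3
dp:     1  1  2  2  3  4  3  3  4  2  5  5  1
Maximum dp value is 5.

5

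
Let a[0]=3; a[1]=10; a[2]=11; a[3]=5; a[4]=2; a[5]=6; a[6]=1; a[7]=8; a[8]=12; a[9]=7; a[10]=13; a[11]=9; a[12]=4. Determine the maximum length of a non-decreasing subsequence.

6

Let dp[i] be the length of the longest such subsequence ending at index i:
i:      0  1  2  3  4  5  6  7  8  9 10 11 12
a[i]:   3 10 11  5  2  6  1  8 12  7 13  9  4
dp:     1  2  3  2  1  3  1  4  5  4  6  5  2
Maximum dp value is 6.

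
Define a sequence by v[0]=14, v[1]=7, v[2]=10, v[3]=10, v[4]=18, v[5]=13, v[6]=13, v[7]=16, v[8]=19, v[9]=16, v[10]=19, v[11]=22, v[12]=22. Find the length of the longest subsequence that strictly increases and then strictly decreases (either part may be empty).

6

inc[i] = longest strictly increasing subsequence ending at i; dec[i] = longest strictly decreasing subsequence starting at i:
i:      0  1  2  3  4  5  6  7  8  9 10 11 12
v[i]:  14  7 10 10 18 13 13 16 19 16 19 22 22
inc:    1  1  2  2  3  3  3  4  5  4  5  6  6
dec:    2  1  1  1  2  1  1  1  2  1  1  1  1
Best peak at i=8 (value 19): inc=5, dec=2, length 5+2−1 = 6.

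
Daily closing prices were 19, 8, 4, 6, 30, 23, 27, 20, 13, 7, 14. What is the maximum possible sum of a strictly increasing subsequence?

Let S[i] be the best sum of a strictly increasing subsequence ending at i:
i:      1  2  3  4  5  6  7  8  9 10 11
a[i]:  19  8  4  6 30 23 27 20 13  7 14
S:     19  8  4 10 49 42 69 39 23 17 37
Maximum is 69 (e.g. 19 + 23 + 27).

69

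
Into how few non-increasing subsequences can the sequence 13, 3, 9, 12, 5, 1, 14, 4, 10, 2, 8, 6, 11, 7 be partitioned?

Place each on the leftmost legal pile:
13 → new pile 1 (tops now [13])
3 → pile 1 (tops now [3])
9 → new pile 2 (tops now [3, 9])
12 → new pile 3 (tops now [3, 9, 12])
5 → pile 2 (tops now [3, 5, 12])
1 → pile 1 (tops now [1, 5, 12])
14 → new pile 4 (tops now [1, 5, 12, 14])
4 → pile 2 (tops now [1, 4, 12, 14])
10 → pile 3 (tops now [1, 4, 10, 14])
2 → pile 2 (tops now [1, 2, 10, 14])
8 → pile 3 (tops now [1, 2, 8, 14])
6 → pile 3 (tops now [1, 2, 6, 14])
11 → pile 4 (tops now [1, 2, 6, 11])
7 → pile 4 (tops now [1, 2, 6, 7])
Four piles.

4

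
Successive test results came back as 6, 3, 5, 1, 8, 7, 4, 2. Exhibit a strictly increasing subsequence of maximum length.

Patience tails give the LIS length; then backtrack through the dp parents:
6 → extends → [6]
3 → replaces 6 → [3]
5 → extends → [3, 5]
1 → replaces 3 → [1, 5]
8 → extends → [1, 5, 8]
7 → replaces 8 → [1, 5, 7]
4 → replaces 5 → [1, 4, 7]
2 → replaces 4 → [1, 2, 7]
Length 3; one witness is 3, 5, 8.

3, 5, 8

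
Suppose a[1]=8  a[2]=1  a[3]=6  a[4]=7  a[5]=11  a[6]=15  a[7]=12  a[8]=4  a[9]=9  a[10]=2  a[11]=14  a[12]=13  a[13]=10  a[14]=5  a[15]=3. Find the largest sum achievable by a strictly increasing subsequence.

Let S[i] be the best sum of a strictly increasing subsequence ending at i:
i:      1  2  3  4  5  6  7  8  9 10 11 12 13 14 15
a[i]:   8  1  6  7 11 15 12  4  9  2 14 13 10  5  3
S:      8  1  7 14 25 40 37  5 23  3 51 50 33 10  6
Maximum is 51 (e.g. 1 + 6 + 7 + 11 + 12 + 14).

51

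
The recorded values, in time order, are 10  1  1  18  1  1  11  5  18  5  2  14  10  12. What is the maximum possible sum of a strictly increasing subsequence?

39

Let S[i] be the best sum of a strictly increasing subsequence ending at i:
i:      1  2  3  4  5  6  7  8  9 10 11 12 13 14
a[i]:  10  1  1 18  1  1 11  5 18  5  2 14 10 12
S:     10  1  1 28  1  1 21  6 39  6  3 35 16 33
Maximum is 39 (e.g. 10 + 11 + 18).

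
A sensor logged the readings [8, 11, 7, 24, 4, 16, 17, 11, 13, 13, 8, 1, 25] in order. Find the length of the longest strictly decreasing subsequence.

Negate each value so 'decreasing' becomes 'increasing', then run patience tails on the negated sequence:
-8 → extends → [-8]
-11 → replaces -8 → [-11]
-7 → extends → [-11, -7]
-24 → replaces -11 → [-24, -7]
-4 → extends → [-24, -7, -4]
-16 → replaces -7 → [-24, -16, -4]
-17 → replaces -16 → [-24, -17, -4]
-11 → replaces -4 → [-24, -17, -11]
-13 → replaces -11 → [-24, -17, -13]
-13 → already a tail → [-24, -17, -13]
-8 → extends → [-24, -17, -13, -8]
-1 → extends → [-24, -17, -13, -8, -1]
-25 → replaces -24 → [-25, -17, -13, -8, -1]
Five tails, so the longest strictly decreasing subsequence of the original has length 5.

5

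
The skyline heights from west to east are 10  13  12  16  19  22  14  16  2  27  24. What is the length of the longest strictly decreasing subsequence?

Negate each value so 'decreasing' becomes 'increasing', then run patience tails on the negated sequence:
-10 → extends → [-10]
-13 → replaces -10 → [-13]
-12 → extends → [-13, -12]
-16 → replaces -13 → [-16, -12]
-19 → replaces -16 → [-19, -12]
-22 → replaces -19 → [-22, -12]
-14 → replaces -12 → [-22, -14]
-16 → replaces -14 → [-22, -16]
-2 → extends → [-22, -16, -2]
-27 → replaces -22 → [-27, -16, -2]
-24 → replaces -16 → [-27, -24, -2]
Three tails, so the longest strictly decreasing subsequence of the original has length 3.

3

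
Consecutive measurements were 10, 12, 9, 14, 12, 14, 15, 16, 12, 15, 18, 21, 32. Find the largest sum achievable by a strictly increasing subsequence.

138

Let S[i] be the best sum of a strictly increasing subsequence ending at i:
i:       1   2   3   4   5   6   7   8   9  10  11  12  13
a[i]:   10  12   9  14  12  14  15  16  12  15  18  21  32
S:      10  22   9  36  22  36  51  67  22  51  85 106 138
Maximum is 138 (e.g. 10 + 12 + 14 + 15 + 16 + 18 + 21 + 32).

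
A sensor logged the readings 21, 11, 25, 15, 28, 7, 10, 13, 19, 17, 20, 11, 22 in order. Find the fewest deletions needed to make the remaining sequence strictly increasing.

Fewest deletions = n − (longest strictly increasing subsequence).
i:      1  2  3  4  5  6  7  8  9 10 11 12 13
a[i]:  21 11 25 15 28  7 10 13 19 17 20 11 22
dp:     1  1  2  2  3  1  2  3  4  4  5  3  6
max dp = 6, so deletions = 13 − 6 = 7.

7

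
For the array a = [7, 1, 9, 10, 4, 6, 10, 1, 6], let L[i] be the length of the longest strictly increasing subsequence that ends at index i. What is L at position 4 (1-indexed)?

3

dp[i] = 1 + max{dp[j] : j<i, a[j]<a[i]} (or 1 if no such j):
i:      1  2  3  4  5  6  7  8  9
a[i]:   7  1  9 10  4  6 10  1  6
dp:     1  1  2  3  2  3  4  1  3
At index 4 the value is 3.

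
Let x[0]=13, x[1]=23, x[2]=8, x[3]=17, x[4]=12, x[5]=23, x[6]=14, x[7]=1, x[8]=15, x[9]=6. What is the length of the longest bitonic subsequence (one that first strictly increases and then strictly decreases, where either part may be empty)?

5

inc[i] = longest strictly increasing subsequence ending at i; dec[i] = longest strictly decreasing subsequence starting at i:
i:      0  1  2  3  4  5  6  7  8  9
x[i]:  13 23  8 17 12 23 14  1 15  6
inc:    1  2  1  2  2  3  3  1  4  2
dec:    3  4  2  3  2  3  2  1  2  1
Best peak at i=1 (value 23): inc=2, dec=4, length 2+4−1 = 5.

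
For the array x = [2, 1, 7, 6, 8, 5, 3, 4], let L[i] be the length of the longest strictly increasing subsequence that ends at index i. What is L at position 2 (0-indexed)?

dp[i] = 1 + max{dp[j] : j<i, x[j]<x[i]} (or 1 if no such j):
i:     0 1 2 3 4 5 6 7
x[i]:  2 1 7 6 8 5 3 4
dp:    1 1 2 2 3 2 2 3
At index 2 the value is 2.

2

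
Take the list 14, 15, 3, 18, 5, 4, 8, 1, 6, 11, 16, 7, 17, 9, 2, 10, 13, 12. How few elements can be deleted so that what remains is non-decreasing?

Fewest deletions = n − (longest non-decreasing subsequence).
i:      1  2  3  4  5  6  7  8  9 10 11 12 13 14 15 16 17 18
a[i]:  14 15  3 18  5  4  8  1  6 11 16  7 17  9  2 10 13 12
dp:     1  2  1  3  2  2  3  1  3  4  5  4  6  5  2  6  7  7
max dp = 7, so deletions = 18 − 7 = 11.

11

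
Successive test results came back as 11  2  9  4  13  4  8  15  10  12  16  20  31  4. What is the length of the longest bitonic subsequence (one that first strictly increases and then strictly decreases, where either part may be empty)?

inc[i] = longest strictly increasing subsequence ending at i; dec[i] = longest strictly decreasing subsequence starting at i:
i:      1  2  3  4  5  6  7  8  9 10 11 12 13 14
a[i]:  11  2  9  4 13  4  8 15 10 12 16 20 31  4
inc:    1  1  2  2  3  2  3  4  4  5  6  7  8  2
dec:    4  1  3  1  3  1  2  3  2  2  2  2  2  1
Best peak at i=13 (value 31): inc=8, dec=2, length 8+2−1 = 9.

9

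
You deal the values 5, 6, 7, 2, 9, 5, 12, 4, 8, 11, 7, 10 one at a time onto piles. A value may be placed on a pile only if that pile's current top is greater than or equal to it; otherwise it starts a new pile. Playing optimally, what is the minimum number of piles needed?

5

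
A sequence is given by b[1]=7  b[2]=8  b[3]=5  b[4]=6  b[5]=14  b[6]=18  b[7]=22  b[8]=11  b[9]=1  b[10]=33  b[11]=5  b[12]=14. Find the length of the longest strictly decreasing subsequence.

Negate each value so 'decreasing' becomes 'increasing', then run patience tails on the negated sequence:
-7 → extends → [-7]
-8 → replaces -7 → [-8]
-5 → extends → [-8, -5]
-6 → replaces -5 → [-8, -6]
-14 → replaces -8 → [-14, -6]
-18 → replaces -14 → [-18, -6]
-22 → replaces -18 → [-22, -6]
-11 → replaces -6 → [-22, -11]
-1 → extends → [-22, -11, -1]
-33 → replaces -22 → [-33, -11, -1]
-5 → replaces -1 → [-33, -11, -5]
-14 → replaces -11 → [-33, -14, -5]
Three tails, so the longest strictly decreasing subsequence of the original has length 3.

3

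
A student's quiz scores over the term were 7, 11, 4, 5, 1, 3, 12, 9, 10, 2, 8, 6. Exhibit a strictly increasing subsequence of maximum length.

Patience tails give the LIS length; then backtrack through the dp parents:
7 → extends → [7]
11 → extends → [7, 11]
4 → replaces 7 → [4, 11]
5 → replaces 11 → [4, 5]
1 → replaces 4 → [1, 5]
3 → replaces 5 → [1, 3]
12 → extends → [1, 3, 12]
9 → replaces 12 → [1, 3, 9]
10 → extends → [1, 3, 9, 10]
2 → replaces 3 → [1, 2, 9, 10]
8 → replaces 9 → [1, 2, 8, 10]
6 → replaces 8 → [1, 2, 6, 10]
Length 4; one witness is 4, 5, 9, 10.

4, 5, 9, 10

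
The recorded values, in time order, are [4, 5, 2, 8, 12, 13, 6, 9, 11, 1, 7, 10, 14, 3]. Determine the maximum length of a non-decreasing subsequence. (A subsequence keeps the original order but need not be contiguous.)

6

Let dp[i] be the length of the longest such subsequence ending at index i:
i:      1  2  3  4  5  6  7  8  9 10 11 12 13 14
a[i]:   4  5  2  8 12 13  6  9 11  1  7 10 14  3
dp:     1  2  1  3  4  5  3  4  5  1  4  5  6  2
Maximum dp value is 6.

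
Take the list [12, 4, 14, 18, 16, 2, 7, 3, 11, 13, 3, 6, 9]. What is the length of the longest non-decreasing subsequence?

Let dp[i] be the length of the longest such subsequence ending at index i:
i:      1  2  3  4  5  6  7  8  9 10 11 12 13
a[i]:  12  4 14 18 16  2  7  3 11 13  3  6  9
dp:     1  1  2  3  3  1  2  2  3  4  3  4  5
Maximum dp value is 5.

5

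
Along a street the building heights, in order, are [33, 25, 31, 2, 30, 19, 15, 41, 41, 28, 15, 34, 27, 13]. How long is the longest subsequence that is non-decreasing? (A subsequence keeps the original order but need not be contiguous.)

Track the smallest tail for each achievable length (allowing ties):
33 → extends → [33]
25 → replaces 33 → [25]
31 → extends → [25, 31]
2 → replaces 25 → [2, 31]
30 → replaces 31 → [2, 30]
19 → replaces 30 → [2, 19]
15 → replaces 19 → [2, 15]
41 → extends → [2, 15, 41]
41 → extends → [2, 15, 41, 41]
28 → replaces 41 → [2, 15, 28, 41]
15 → replaces 28 → [2, 15, 15, 41]
34 → replaces 41 → [2, 15, 15, 34]
27 → replaces 34 → [2, 15, 15, 27]
13 → replaces 15 → [2, 13, 15, 27]
Four tails, so the longest non-decreasing subsequence has length 4 (e.g. 25, 31, 41, 41).

4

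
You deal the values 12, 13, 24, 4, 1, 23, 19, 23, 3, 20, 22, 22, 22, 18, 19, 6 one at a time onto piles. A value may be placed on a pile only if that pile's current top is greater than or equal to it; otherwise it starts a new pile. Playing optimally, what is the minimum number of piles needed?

5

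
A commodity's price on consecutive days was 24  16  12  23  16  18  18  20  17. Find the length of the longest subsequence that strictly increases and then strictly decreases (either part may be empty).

inc[i] = longest strictly increasing subsequence ending at i; dec[i] = longest strictly decreasing subsequence starting at i:
i:      1  2  3  4  5  6  7  8  9
a[i]:  24 16 12 23 16 18 18 20 17
inc:    1  1  1  2  2  3  3  4  3
dec:    4  2  1  3  1  2  2  2  1
Best peak at i=8 (value 20): inc=4, dec=2, length 4+2−1 = 5.

5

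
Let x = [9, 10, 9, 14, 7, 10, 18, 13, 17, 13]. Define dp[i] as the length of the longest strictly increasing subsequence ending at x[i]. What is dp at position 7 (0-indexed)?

3

dp[i] = 1 + max{dp[j] : j<i, x[j]<x[i]} (or 1 if no such j):
i:      0  1  2  3  4  5  6  7  8  9
x[i]:   9 10  9 14  7 10 18 13 17 13
dp:     1  2  1  3  1  2  4  3  4  3
At index 7 the value is 3.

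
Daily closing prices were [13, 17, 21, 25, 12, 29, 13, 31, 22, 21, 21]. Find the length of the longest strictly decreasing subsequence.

Let dp[i] be the longest strictly decreasing subsequence ending at i:
i:      1  2  3  4  5  6  7  8  9 10 11
a[i]:  13 17 21 25 12 29 13 31 22 21 21
dp:     1  1  1  1  2  1  2  1  2  3  3
Maximum is 3.

3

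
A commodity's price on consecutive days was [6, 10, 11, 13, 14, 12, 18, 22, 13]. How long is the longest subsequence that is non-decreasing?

7

Let dp[i] be the length of the longest such subsequence ending at index i:
i:      1  2  3  4  5  6  7  8  9
a[i]:   6 10 11 13 14 12 18 22 13
dp:     1  2  3  4  5  4  6  7  5
Maximum dp value is 7.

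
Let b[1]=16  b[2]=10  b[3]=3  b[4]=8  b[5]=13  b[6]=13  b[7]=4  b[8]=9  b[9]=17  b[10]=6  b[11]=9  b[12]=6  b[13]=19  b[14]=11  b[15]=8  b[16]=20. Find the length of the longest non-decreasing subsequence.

7

Let dp[i] be the length of the longest such subsequence ending at index i:
i:      1  2  3  4  5  6  7  8  9 10 11 12 13 14 15 16
b[i]:  16 10  3  8 13 13  4  9 17  6  9  6 19 11  8 20
dp:     1  1  1  2  3  4  2  3  5  3  4  4  6  5  5  7
Maximum dp value is 7.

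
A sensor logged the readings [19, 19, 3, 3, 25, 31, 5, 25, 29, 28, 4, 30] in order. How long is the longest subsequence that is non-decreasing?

Let dp[i] be the length of the longest such subsequence ending at index i:
i:      1  2  3  4  5  6  7  8  9 10 11 12
a[i]:  19 19  3  3 25 31  5 25 29 28  4 30
dp:     1  2  1  2  3  4  3  4  5  5  3  6
Maximum dp value is 6.

6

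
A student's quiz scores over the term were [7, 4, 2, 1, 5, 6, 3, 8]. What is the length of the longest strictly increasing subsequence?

4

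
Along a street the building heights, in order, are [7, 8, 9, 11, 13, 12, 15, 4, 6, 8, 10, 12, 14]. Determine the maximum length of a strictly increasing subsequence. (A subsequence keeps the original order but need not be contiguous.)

6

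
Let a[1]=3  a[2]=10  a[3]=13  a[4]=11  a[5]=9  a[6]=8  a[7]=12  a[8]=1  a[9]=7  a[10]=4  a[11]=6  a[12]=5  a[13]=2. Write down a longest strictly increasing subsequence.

Patience tails give the LIS length; then backtrack through the dp parents:
3 → extends → [3]
10 → extends → [3, 10]
13 → extends → [3, 10, 13]
11 → replaces 13 → [3, 10, 11]
9 → replaces 10 → [3, 9, 11]
8 → replaces 9 → [3, 8, 11]
12 → extends → [3, 8, 11, 12]
1 → replaces 3 → [1, 8, 11, 12]
7 → replaces 8 → [1, 7, 11, 12]
4 → replaces 7 → [1, 4, 11, 12]
6 → replaces 11 → [1, 4, 6, 12]
5 → replaces 6 → [1, 4, 5, 12]
2 → replaces 4 → [1, 2, 5, 12]
Length 4; one witness is 3, 10, 11, 12.

3, 10, 11, 12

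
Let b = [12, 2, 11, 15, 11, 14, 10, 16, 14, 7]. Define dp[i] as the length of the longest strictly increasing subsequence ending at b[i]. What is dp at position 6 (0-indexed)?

dp[i] = 1 + max{dp[j] : j<i, b[j]<b[i]} (or 1 if no such j):
i:      0  1  2  3  4  5  6  7  8  9
b[i]:  12  2 11 15 11 14 10 16 14  7
dp:     1  1  2  3  2  3  2  4  3  2
At index 6 the value is 2.

2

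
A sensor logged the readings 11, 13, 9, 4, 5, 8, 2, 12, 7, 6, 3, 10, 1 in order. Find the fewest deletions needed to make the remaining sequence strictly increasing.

9

Fewest deletions = n − (longest strictly increasing subsequence).
Patience tails:
11 → extends → [11]
13 → extends → [11, 13]
9 → replaces 11 → [9, 13]
4 → replaces 9 → [4, 13]
5 → replaces 13 → [4, 5]
8 → extends → [4, 5, 8]
2 → replaces 4 → [2, 5, 8]
12 → extends → [2, 5, 8, 12]
7 → replaces 8 → [2, 5, 7, 12]
6 → replaces 7 → [2, 5, 6, 12]
3 → replaces 5 → [2, 3, 6, 12]
10 → replaces 12 → [2, 3, 6, 10]
1 → replaces 2 → [1, 3, 6, 10]
Longest strictly increasing subsequence has length 4, so deletions = 13 − 4 = 9.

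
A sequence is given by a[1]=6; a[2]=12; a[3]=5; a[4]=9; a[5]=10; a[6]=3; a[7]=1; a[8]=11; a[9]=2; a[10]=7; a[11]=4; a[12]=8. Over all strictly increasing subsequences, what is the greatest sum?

Let S[i] be the best sum of a strictly increasing subsequence ending at i:
i:      1  2  3  4  5  6  7  8  9 10 11 12
a[i]:   6 12  5  9 10  3  1 11  2  7  4  8
S:      6 18  5 15 25  3  1 36  3 13  7 21
Maximum is 36 (e.g. 6 + 9 + 10 + 11).

36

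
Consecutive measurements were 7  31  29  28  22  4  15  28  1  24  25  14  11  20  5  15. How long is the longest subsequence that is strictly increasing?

Track the smallest tail for each achievable length (strict):
7 → extends → [7]
31 → extends → [7, 31]
29 → replaces 31 → [7, 29]
28 → replaces 29 → [7, 28]
22 → replaces 28 → [7, 22]
4 → replaces 7 → [4, 22]
15 → replaces 22 → [4, 15]
28 → extends → [4, 15, 28]
1 → replaces 4 → [1, 15, 28]
24 → replaces 28 → [1, 15, 24]
25 → extends → [1, 15, 24, 25]
14 → replaces 15 → [1, 14, 24, 25]
11 → replaces 14 → [1, 11, 24, 25]
20 → replaces 24 → [1, 11, 20, 25]
5 → replaces 11 → [1, 5, 20, 25]
15 → replaces 20 → [1, 5, 15, 25]
Four tails, so the longest strictly increasing subsequence has length 4 (e.g. 7, 22, 24, 25).

4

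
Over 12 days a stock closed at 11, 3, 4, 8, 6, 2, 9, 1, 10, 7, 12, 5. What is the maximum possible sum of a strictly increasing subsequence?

46

Let S[i] be the best sum of a strictly increasing subsequence ending at i:
i:      1  2  3  4  5  6  7  8  9 10 11 12
a[i]:  11  3  4  8  6  2  9  1 10  7 12  5
S:     11  3  7 15 13  2 24  1 34 20 46 12
Maximum is 46 (e.g. 3 + 4 + 8 + 9 + 10 + 12).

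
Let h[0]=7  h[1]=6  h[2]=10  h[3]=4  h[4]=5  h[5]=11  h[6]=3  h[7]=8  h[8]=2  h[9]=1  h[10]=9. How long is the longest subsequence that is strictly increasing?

Track the smallest tail for each achievable length (strict):
7 → extends → [7]
6 → replaces 7 → [6]
10 → extends → [6, 10]
4 → replaces 6 → [4, 10]
5 → replaces 10 → [4, 5]
11 → extends → [4, 5, 11]
3 → replaces 4 → [3, 5, 11]
8 → replaces 11 → [3, 5, 8]
2 → replaces 3 → [2, 5, 8]
1 → replaces 2 → [1, 5, 8]
9 → extends → [1, 5, 8, 9]
Four tails, so the longest strictly increasing subsequence has length 4 (e.g. 4, 5, 8, 9).

4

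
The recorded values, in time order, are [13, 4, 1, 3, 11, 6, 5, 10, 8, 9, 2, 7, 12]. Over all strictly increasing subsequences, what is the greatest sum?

Let S[i] be the best sum of a strictly increasing subsequence ending at i:
i:      1  2  3  4  5  6  7  8  9 10 11 12 13
a[i]:  13  4  1  3 11  6  5 10  8  9  2  7 12
S:     13  4  1  4 15 10  9 20 18 27  3 17 39
Maximum is 39 (e.g. 1 + 3 + 6 + 8 + 9 + 12).

39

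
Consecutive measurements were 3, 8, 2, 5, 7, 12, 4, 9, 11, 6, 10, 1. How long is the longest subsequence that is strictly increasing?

5

Let dp[i] be the length of the longest such subsequence ending at index i:
i:      1  2  3  4  5  6  7  8  9 10 11 12
a[i]:   3  8  2  5  7 12  4  9 11  6 10  1
dp:     1  2  1  2  3  4  2  4  5  3  5  1
Maximum dp value is 5.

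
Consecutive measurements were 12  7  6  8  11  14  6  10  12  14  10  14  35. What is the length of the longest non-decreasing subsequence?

Let dp[i] be the length of the longest such subsequence ending at index i:
i:      1  2  3  4  5  6  7  8  9 10 11 12 13
a[i]:  12  7  6  8 11 14  6 10 12 14 10 14 35
dp:     1  1  1  2  3  4  2  3  4  5  4  6  7
Maximum dp value is 7.

7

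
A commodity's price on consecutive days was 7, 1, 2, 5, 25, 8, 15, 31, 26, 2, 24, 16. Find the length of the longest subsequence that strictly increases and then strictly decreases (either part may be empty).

9

inc[i] = longest strictly increasing subsequence ending at i; dec[i] = longest strictly decreasing subsequence starting at i:
i:      1  2  3  4  5  6  7  8  9 10 11 12
a[i]:   7  1  2  5 25  8 15 31 26  2 24 16
inc:    1  1  2  3  4  4  5  6  6  2  6  6
dec:    3  1  1  2  3  2  2  4  3  1  2  1
Best peak at i=8 (value 31): inc=6, dec=4, length 6+4−1 = 9.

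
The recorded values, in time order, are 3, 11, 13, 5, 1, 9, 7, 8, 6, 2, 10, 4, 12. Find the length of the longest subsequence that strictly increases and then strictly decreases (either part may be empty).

inc[i] = longest strictly increasing subsequence ending at i; dec[i] = longest strictly decreasing subsequence starting at i:
i:      1  2  3  4  5  6  7  8  9 10 11 12 13
a[i]:   3 11 13  5  1  9  7  8  6  2 10  4 12
inc:    1  2  3  2  1  3  3  4  3  2  5  3  6
dec:    2  5  5  2  1  4  3  3  2  1  2  1  1
Best peak at i=3 (value 13): inc=3, dec=5, length 3+5−1 = 7.

7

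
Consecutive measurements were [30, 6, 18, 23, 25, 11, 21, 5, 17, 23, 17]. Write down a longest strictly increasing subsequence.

Patience tails give the LIS length; then backtrack through the dp parents:
30 → extends → [30]
6 → replaces 30 → [6]
18 → extends → [6, 18]
23 → extends → [6, 18, 23]
25 → extends → [6, 18, 23, 25]
11 → replaces 18 → [6, 11, 23, 25]
21 → replaces 23 → [6, 11, 21, 25]
5 → replaces 6 → [5, 11, 21, 25]
17 → replaces 21 → [5, 11, 17, 25]
23 → replaces 25 → [5, 11, 17, 23]
17 → already a tail → [5, 11, 17, 23]
Length 4; one witness is 6, 18, 23, 25.

6, 18, 23, 25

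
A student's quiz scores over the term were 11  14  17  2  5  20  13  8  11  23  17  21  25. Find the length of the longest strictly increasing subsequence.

Track the smallest tail for each achievable length (strict):
11 → extends → [11]
14 → extends → [11, 14]
17 → extends → [11, 14, 17]
2 → replaces 11 → [2, 14, 17]
5 → replaces 14 → [2, 5, 17]
20 → extends → [2, 5, 17, 20]
13 → replaces 17 → [2, 5, 13, 20]
8 → replaces 13 → [2, 5, 8, 20]
11 → replaces 20 → [2, 5, 8, 11]
23 → extends → [2, 5, 8, 11, 23]
17 → replaces 23 → [2, 5, 8, 11, 17]
21 → extends → [2, 5, 8, 11, 17, 21]
25 → extends → [2, 5, 8, 11, 17, 21, 25]
Seven tails, so the longest strictly increasing subsequence has length 7 (e.g. 2, 5, 8, 11, 17, 21, 25).

7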